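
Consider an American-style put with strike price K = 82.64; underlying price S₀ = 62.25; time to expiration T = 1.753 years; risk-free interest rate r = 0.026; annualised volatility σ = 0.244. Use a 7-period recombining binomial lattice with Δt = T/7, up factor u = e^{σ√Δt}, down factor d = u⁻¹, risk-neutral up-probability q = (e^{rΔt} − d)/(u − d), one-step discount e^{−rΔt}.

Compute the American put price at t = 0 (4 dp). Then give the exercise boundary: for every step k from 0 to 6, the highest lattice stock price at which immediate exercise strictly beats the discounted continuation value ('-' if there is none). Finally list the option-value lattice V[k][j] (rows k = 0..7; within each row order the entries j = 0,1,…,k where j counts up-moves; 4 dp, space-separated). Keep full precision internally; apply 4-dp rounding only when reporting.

Δt=0.25043  u=1.12987  d=0.88506  q=0.49619  discount=0.99351
step 7 (expiry): payoffs max(K−S,0) = 56.1590 48.8341 39.4830 27.5453 12.3055 0.0000 0.0000 0.0000
step 6: (k=6,j=0): S=29.9201, (K−S)⁺=52.7199, hold=52.1835 ⇒ V=52.7199 exercise | (k=6,j=1): S=38.1964, (K−S)⁺=44.4436, hold=43.9073 ⇒ V=44.4436 exercise | (k=6,j=2): S=48.7619, (K−S)⁺=33.8781, hold=33.3418 ⇒ V=33.8781 exercise | (k=6,j=3): S=62.2500, (K−S)⁺=20.3900, hold=19.8537 ⇒ V=20.3900 exercise | (k=6,j=4): S=79.4690, (K−S)⁺=3.1710, hold=6.1593 ⇒ V=6.1593 continue | (k=6,j=5): S=101.4511, (K−S)⁺=0.0000, hold=0.0000 ⇒ V=0.0000 continue | (k=6,j=6): S=129.5136, (K−S)⁺=0.0000, hold=0.0000 ⇒ V=0.0000 continue  boundary S*=62.2500
step 5: (k=5,j=0): S=33.8059, (K−S)⁺=48.8341, hold=48.2977 ⇒ V=48.8341 exercise | (k=5,j=1): S=43.1570, (K−S)⁺=39.4830, hold=38.9467 ⇒ V=39.4830 exercise | (k=5,j=2): S=55.0947, (K−S)⁺=27.5453, hold=27.0089 ⇒ V=27.5453 exercise | (k=5,j=3): S=70.3345, (K−S)⁺=12.3055, hold=13.2423 ⇒ V=13.2423 continue | (k=5,j=4): S=89.7899, (K−S)⁺=0.0000, hold=3.0830 ⇒ V=3.0830 continue | (k=5,j=5): S=114.6267, (K−S)⁺=0.0000, hold=0.0000 ⇒ V=0.0000 continue  boundary S*=55.0947
step 4: (k=4,j=0): S=38.1964, (K−S)⁺=44.4436, hold=43.9073 ⇒ V=44.4436 exercise | (k=4,j=1): S=48.7619, (K−S)⁺=33.8781, hold=33.3418 ⇒ V=33.8781 exercise | (k=4,j=2): S=62.2500, (K−S)⁺=20.3900, hold=20.3155 ⇒ V=20.3900 exercise | (k=4,j=3): S=79.4690, (K−S)⁺=3.1710, hold=8.1481 ⇒ V=8.1481 continue | (k=4,j=4): S=101.4511, (K−S)⁺=0.0000, hold=1.5431 ⇒ V=1.5431 continue  boundary S*=62.2500
step 3: (k=3,j=0): S=43.1570, (K−S)⁺=39.4830, hold=38.9467 ⇒ V=39.4830 exercise | (k=3,j=1): S=55.0947, (K−S)⁺=27.5453, hold=27.0089 ⇒ V=27.5453 exercise | (k=3,j=2): S=70.3345, (K−S)⁺=12.3055, hold=14.2227 ⇒ V=14.2227 continue | (k=3,j=3): S=89.7899, (K−S)⁺=0.0000, hold=4.8391 ⇒ V=4.8391 continue  boundary S*=55.0947
step 2: (k=2,j=0): S=48.7619, (K−S)⁺=33.8781, hold=33.3418 ⇒ V=33.8781 exercise | (k=2,j=1): S=62.2500, (K−S)⁺=20.3900, hold=20.7988 ⇒ V=20.7988 continue | (k=2,j=2): S=79.4690, (K−S)⁺=3.1710, hold=9.5045 ⇒ V=9.5045 continue  boundary S*=48.7619
step 1: (k=1,j=0): S=55.0947, (K−S)⁺=27.5453, hold=27.2105 ⇒ V=27.5453 exercise | (k=1,j=1): S=70.3345, (K−S)⁺=12.3055, hold=15.0960 ⇒ V=15.0960 continue  boundary S*=55.0947
step 0: (k=0,j=0): S=62.2500, (K−S)⁺=20.3900, hold=21.2294 ⇒ V=21.2294 continue  boundary S*=-

price = 21.2294
boundary = - 55.0947 48.7619 55.0947 62.2500 55.0947 62.2500
tree:
21.2294
27.5453 15.0960
33.8781 20.7988 9.5045
39.4830 27.5453 14.2227 4.8391
44.4436 33.8781 20.3900 8.1481 1.5431
48.8341 39.4830 27.5453 13.2423 3.0830 0.0000
52.7199 44.4436 33.8781 20.3900 6.1593 0.0000 0.0000
56.1590 48.8341 39.4830 27.5453 12.3055 0.0000 0.0000 0.0000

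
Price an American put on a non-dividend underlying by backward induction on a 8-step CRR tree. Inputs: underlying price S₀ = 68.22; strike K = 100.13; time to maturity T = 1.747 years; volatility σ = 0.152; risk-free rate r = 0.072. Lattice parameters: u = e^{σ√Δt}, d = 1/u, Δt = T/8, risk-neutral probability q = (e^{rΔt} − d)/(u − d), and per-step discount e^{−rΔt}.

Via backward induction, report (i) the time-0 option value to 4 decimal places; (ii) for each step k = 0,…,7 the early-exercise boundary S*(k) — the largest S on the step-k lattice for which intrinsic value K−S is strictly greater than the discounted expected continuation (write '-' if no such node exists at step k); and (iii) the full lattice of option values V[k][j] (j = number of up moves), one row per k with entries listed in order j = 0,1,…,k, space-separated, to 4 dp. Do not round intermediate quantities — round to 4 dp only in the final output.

price = 31.9100
boundary = 68.2200 73.2419 78.6336 84.4221 90.6368 84.4221 90.6368 84.4221
tree:
31.9100
36.5876 26.8881
40.9445 31.9100 21.4964
45.0026 36.5876 26.8881 15.7079
48.7825 40.9445 31.9100 21.4964 9.4932
52.3032 45.0026 36.5876 26.8881 15.7079 4.6844
55.5826 48.7825 40.9445 31.9100 21.4964 9.4932 1.5186
58.6370 52.3032 45.0026 36.5876 26.8881 15.7079 3.7969 0.0000
61.4821 55.5826 48.7825 40.9445 31.9100 21.4964 9.4932 0.0000 0.0000

Δt=0.21838, u=1.07361, d=0.93143, q=0.59371, disc=e^(-rΔt)=0.98440
k=8 terminal: V=max(K-S,0) → 61.4821 55.5826 48.7825 40.9445 31.9100 21.4964 9.4932 0.0000 0.0000
k=7: j=0 S=41.4930 intr=58.6370 cont=57.0750 V=58.6370[EX]; j=1 S=47.8268 intr=52.3032 cont=50.7412 V=52.3032[EX]; j=2 S=55.1274 intr=45.0026 cont=43.4406 V=45.0026[EX]; j=3 S=63.5424 intr=36.5876 cont=35.0256 V=36.5876[EX]; j=4 S=73.2419 intr=26.8881 cont=25.3260 V=26.8881[EX]; j=5 S=84.4221 intr=15.7079 cont=14.1459 V=15.7079[EX]; j=6 S=97.3089 intr=2.8211 cont=3.7969 V=3.7969[hold]; j=7 S=112.1628 intr=0.0000 cont=0.0000 V=0.0000[hold]  S*(7)=84.4221
k=6: j=0 S=44.5474 intr=55.5826 cont=54.0205 V=55.5826[EX]; j=1 S=51.3475 intr=48.7825 cont=47.2205 V=48.7825[EX]; j=2 S=59.1855 intr=40.9445 cont=39.3825 V=40.9445[EX]; j=3 S=68.2200 intr=31.9100 cont=30.3480 V=31.9100[EX]; j=4 S=78.6336 intr=21.4964 cont=19.9344 V=21.4964[EX]; j=5 S=90.6368 intr=9.4932 cont=8.5015 V=9.4932[EX]; j=6 S=104.4722 intr=0.0000 cont=1.5186 V=1.5186[hold]  S*(6)=90.6368
k=5: j=0 S=47.8268 intr=52.3032 cont=50.7412 V=52.3032[EX]; j=1 S=55.1274 intr=45.0026 cont=43.4406 V=45.0026[EX]; j=2 S=63.5424 intr=36.5876 cont=35.0256 V=36.5876[EX]; j=3 S=73.2419 intr=26.8881 cont=25.3260 V=26.8881[EX]; j=4 S=84.4221 intr=15.7079 cont=14.1459 V=15.7079[EX]; j=5 S=97.3089 intr=2.8211 cont=4.6844 V=4.6844[hold]  S*(5)=84.4221
k=4: j=0 S=51.3475 intr=48.7825 cont=47.2205 V=48.7825[EX]; j=1 S=59.1855 intr=40.9445 cont=39.3825 V=40.9445[EX]; j=2 S=68.2200 intr=31.9100 cont=30.3480 V=31.9100[EX]; j=3 S=78.6336 intr=21.4964 cont=19.9344 V=21.4964[EX]; j=4 S=90.6368 intr=9.4932 cont=9.0202 V=9.4932[EX]  S*(4)=90.6368
k=3: j=0 S=55.1274 intr=45.0026 cont=43.4406 V=45.0026[EX]; j=1 S=63.5424 intr=36.5876 cont=35.0256 V=36.5876[EX]; j=2 S=73.2419 intr=26.8881 cont=25.3260 V=26.8881[EX]; j=3 S=84.4221 intr=15.7079 cont=14.1459 V=15.7079[EX]  S*(3)=84.4221
k=2: j=0 S=59.1855 intr=40.9445 cont=39.3825 V=40.9445[EX]; j=1 S=68.2200 intr=31.9100 cont=30.3480 V=31.9100[EX]; j=2 S=78.6336 intr=21.4964 cont=19.9344 V=21.4964[EX]  S*(2)=78.6336
k=1: j=0 S=63.5424 intr=36.5876 cont=35.0256 V=36.5876[EX]; j=1 S=73.2419 intr=26.8881 cont=25.3260 V=26.8881[EX]  S*(1)=73.2419
k=0: j=0 S=68.2200 intr=31.9100 cont=30.3480 V=31.9100[EX]  S*(0)=68.2200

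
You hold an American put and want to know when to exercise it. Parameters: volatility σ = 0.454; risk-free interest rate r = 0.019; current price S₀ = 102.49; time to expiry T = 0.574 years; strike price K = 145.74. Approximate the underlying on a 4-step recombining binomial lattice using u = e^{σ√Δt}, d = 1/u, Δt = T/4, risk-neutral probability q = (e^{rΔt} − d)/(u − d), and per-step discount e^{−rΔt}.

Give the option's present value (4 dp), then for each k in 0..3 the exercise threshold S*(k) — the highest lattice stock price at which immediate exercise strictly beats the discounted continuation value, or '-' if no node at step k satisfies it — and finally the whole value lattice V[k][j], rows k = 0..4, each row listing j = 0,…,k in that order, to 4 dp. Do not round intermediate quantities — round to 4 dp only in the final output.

price = 45.2347
boundary = - 86.2960 102.4900 121.7229
tree:
45.2347
59.4440 29.1526
73.0792 43.2500 13.1047
84.5600 59.4440 24.0171 0.6270
94.2267 73.0792 43.2500 1.1751 0.0000

Δt=0.14350, u=1.18766, d=0.84199, q=0.46501, disc=e^(-rΔt)=0.99728
k=4 terminal: V=max(K-S,0) → 94.2267 73.0792 43.2500 1.1751 0.0000
k=3: j=0 S=61.1800 intr=84.5600 cont=84.1632 V=84.5600[EX]; j=1 S=86.2960 intr=59.4440 cont=59.0471 V=59.4440[EX]; j=2 S=121.7229 intr=24.0171 cont=23.6203 V=24.0171[EX]; j=3 S=171.6933 intr=0.0000 cont=0.6270 V=0.6270[hold]  S*(3)=121.7229
k=2: j=0 S=72.6608 intr=73.0792 cont=72.6824 V=73.0792[EX]; j=1 S=102.4900 intr=43.2500 cont=42.8532 V=43.2500[EX]; j=2 S=144.5649 intr=1.1751 cont=13.1047 V=13.1047[hold]  S*(2)=102.4900
k=1: j=0 S=86.2960 intr=59.4440 cont=59.0471 V=59.4440[EX]; j=1 S=121.7229 intr=24.0171 cont=29.1526 V=29.1526[hold]  S*(1)=86.2960
k=0: j=0 S=102.4900 intr=43.2500 cont=45.2347 V=45.2347[hold]  S*(0)=-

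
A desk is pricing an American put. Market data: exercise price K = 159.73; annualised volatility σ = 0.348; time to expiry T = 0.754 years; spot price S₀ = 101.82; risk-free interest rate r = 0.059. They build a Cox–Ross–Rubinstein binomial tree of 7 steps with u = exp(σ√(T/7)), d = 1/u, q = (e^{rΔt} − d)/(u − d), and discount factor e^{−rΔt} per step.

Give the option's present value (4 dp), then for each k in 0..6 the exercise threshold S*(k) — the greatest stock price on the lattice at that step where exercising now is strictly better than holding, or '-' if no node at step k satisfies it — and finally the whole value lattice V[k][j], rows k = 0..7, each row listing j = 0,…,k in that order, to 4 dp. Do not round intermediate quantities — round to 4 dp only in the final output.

params: Δt=0.10771 u=1.12099 d=0.89207 q=0.49933 e^(-rΔt)=0.99367
t_7 payoffs: 113.9561 102.2095 87.4486 68.8997 45.5907 16.3002 0.0000 0.0000
t_6: node(6,0) S=51.3122 payoff=108.4178 vs cont=107.4059 → 108.4178 [stop]  node(6,1) S=64.4799 payoff=95.2501 vs cont=94.2382 → 95.2501 [stop]  node(6,2) S=81.0268 payoff=78.7032 vs cont=77.6913 → 78.7032 [stop]  node(6,3) S=101.8200 payoff=57.9100 vs cont=56.8981 → 57.9100 [stop]  node(6,4) S=127.9491 payoff=31.7809 vs cont=30.7690 → 31.7809 [stop]  node(6,5) S=160.7835 payoff=0.0000 vs cont=8.1094 → 8.1094 [wait]  node(6,6) S=202.0439 payoff=0.0000 vs cont=0.0000 → 0.0000 [wait]  ⇒ S*(6)=127.9491
t_5: node(5,0) S=57.5205 payoff=102.2095 vs cont=101.1976 → 102.2095 [stop]  node(5,1) S=72.2814 payoff=87.4486 vs cont=86.4367 → 87.4486 [stop]  node(5,2) S=90.8303 payoff=68.8997 vs cont=67.8878 → 68.8997 [stop]  node(5,3) S=114.1393 payoff=45.5907 vs cont=44.5788 → 45.5907 [stop]  node(5,4) S=143.4298 payoff=16.3002 vs cont=19.8346 → 19.8346 [wait]  node(5,5) S=180.2369 payoff=0.0000 vs cont=4.0344 → 4.0344 [wait]  ⇒ S*(5)=114.1393
t_4: node(4,0) S=64.4799 payoff=95.2501 vs cont=94.2382 → 95.2501 [stop]  node(4,1) S=81.0268 payoff=78.7032 vs cont=77.6913 → 78.7032 [stop]  node(4,2) S=101.8200 payoff=57.9100 vs cont=56.8981 → 57.9100 [stop]  node(4,3) S=127.9491 payoff=31.7809 vs cont=32.5226 → 32.5226 [wait]  node(4,4) S=160.7835 payoff=0.0000 vs cont=11.8695 → 11.8695 [wait]  ⇒ S*(4)=101.8200
t_3: node(3,0) S=72.2814 payoff=87.4486 vs cont=86.4367 → 87.4486 [stop]  node(3,1) S=90.8303 payoff=68.8997 vs cont=67.8878 → 68.8997 [stop]  node(3,2) S=114.1393 payoff=45.5907 vs cont=44.9468 → 45.5907 [stop]  node(3,3) S=143.4298 payoff=16.3002 vs cont=22.0692 → 22.0692 [wait]  ⇒ S*(3)=114.1393
t_2: node(2,0) S=81.0268 payoff=78.7032 vs cont=77.6913 → 78.7032 [stop]  node(2,1) S=101.8200 payoff=57.9100 vs cont=56.8981 → 57.9100 [stop]  node(2,2) S=127.9491 payoff=31.7809 vs cont=33.6314 → 33.6314 [wait]  ⇒ S*(2)=101.8200
t_1: node(1,0) S=90.8303 payoff=68.8997 vs cont=67.8878 → 68.8997 [stop]  node(1,1) S=114.1393 payoff=45.5907 vs cont=45.4970 → 45.5907 [stop]  ⇒ S*(1)=114.1393
t_0: node(0,0) S=101.8200 payoff=57.9100 vs cont=56.8981 → 57.9100 [stop]  ⇒ S*(0)=101.8200

price = 57.9100
boundary = 101.8200 114.1393 101.8200 114.1393 101.8200 114.1393 127.9491
tree:
57.9100
68.8997 45.5907
78.7032 57.9100 33.6314
87.4486 68.8997 45.5907 22.0692
95.2501 78.7032 57.9100 32.5226 11.8695
102.2095 87.4486 68.8997 45.5907 19.8346 4.0344
108.4178 95.2501 78.7032 57.9100 31.7809 8.1094 0.0000
113.9561 102.2095 87.4486 68.8997 45.5907 16.3002 0.0000 0.0000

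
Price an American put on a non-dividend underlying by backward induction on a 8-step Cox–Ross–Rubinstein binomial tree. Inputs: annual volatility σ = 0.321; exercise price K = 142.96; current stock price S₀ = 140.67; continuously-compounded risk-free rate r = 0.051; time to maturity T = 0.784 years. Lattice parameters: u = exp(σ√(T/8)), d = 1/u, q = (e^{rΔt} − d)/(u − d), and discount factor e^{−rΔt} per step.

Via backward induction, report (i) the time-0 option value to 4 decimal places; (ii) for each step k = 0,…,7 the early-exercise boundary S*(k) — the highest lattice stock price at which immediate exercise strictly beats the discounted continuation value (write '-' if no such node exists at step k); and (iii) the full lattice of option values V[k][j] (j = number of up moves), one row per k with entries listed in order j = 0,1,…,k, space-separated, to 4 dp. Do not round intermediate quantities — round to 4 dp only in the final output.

price = 14.7181
boundary = - - - 104.0582 94.1097 104.0582 115.0583 127.2213
tree:
14.7181
21.0509 8.5275
29.1505 13.1555 3.9810
38.9018 19.6831 6.7542 1.2454
48.8503 28.3456 11.2106 2.3618 0.1405
57.8476 38.9018 18.0646 4.4631 0.2823 0.0000
65.9848 48.8503 27.9017 8.4003 0.5673 0.0000 0.0000
73.3440 57.8476 38.9018 15.7387 1.1398 0.0000 0.0000 0.0000
79.9996 65.9848 48.8503 27.9017 2.2900 0.0000 0.0000 0.0000 0.0000

Δt=0.09800, u=1.10571, d=0.90440, q=0.49979, disc=e^(-rΔt)=0.99501
k=8 terminal: V=max(K-S,0) → 79.9996 65.9848 48.8503 27.9017 2.2900 0.0000 0.0000 0.0000 0.0000
k=7: j=0 S=69.6160 intr=73.3440 cont=72.6313 V=73.3440[EX]; j=1 S=85.1124 intr=57.8476 cont=57.1349 V=57.8476[EX]; j=2 S=104.0582 intr=38.9018 cont=38.1891 V=38.9018[EX]; j=3 S=127.2213 intr=15.7387 cont=15.0260 V=15.7387[EX]; j=4 S=155.5404 intr=0.0000 cont=1.1398 V=1.1398[hold]; j=5 S=190.1633 intr=0.0000 cont=0.0000 V=0.0000[hold]; j=6 S=232.4933 intr=0.0000 cont=0.0000 V=0.0000[hold]; j=7 S=284.2457 intr=0.0000 cont=0.0000 V=0.0000[hold]  S*(7)=127.2213
k=6: j=0 S=76.9752 intr=65.9848 cont=65.2721 V=65.9848[EX]; j=1 S=94.1097 intr=48.8503 cont=48.1376 V=48.8503[EX]; j=2 S=115.0583 intr=27.9017 cont=27.1890 V=27.9017[EX]; j=3 S=140.6700 intr=2.2900 cont=8.4003 V=8.4003[hold]; j=4 S=171.9828 intr=0.0000 cont=0.5673 V=0.5673[hold]; j=5 S=210.2658 intr=0.0000 cont=0.0000 V=0.0000[hold]; j=6 S=257.0704 intr=0.0000 cont=0.0000 V=0.0000[hold]  S*(6)=115.0583
k=5: j=0 S=85.1124 intr=57.8476 cont=57.1349 V=57.8476[EX]; j=1 S=104.0582 intr=38.9018 cont=38.1891 V=38.9018[EX]; j=2 S=127.2213 intr=15.7387 cont=18.0646 V=18.0646[hold]; j=3 S=155.5404 intr=0.0000 cont=4.4631 V=4.4631[hold]; j=4 S=190.1633 intr=0.0000 cont=0.2823 V=0.2823[hold]; j=5 S=232.4933 intr=0.0000 cont=0.0000 V=0.0000[hold]  S*(5)=104.0582
k=4: j=0 S=94.1097 intr=48.8503 cont=48.1376 V=48.8503[EX]; j=1 S=115.0583 intr=27.9017 cont=28.3456 V=28.3456[hold]; j=2 S=140.6700 intr=2.2900 cont=11.2106 V=11.2106[hold]; j=3 S=171.9828 intr=0.0000 cont=2.3618 V=2.3618[hold]; j=4 S=210.2658 intr=0.0000 cont=0.1405 V=0.1405[hold]  S*(4)=94.1097
k=3: j=0 S=104.0582 intr=38.9018 cont=38.4099 V=38.9018[EX]; j=1 S=127.2213 intr=15.7387 cont=19.6831 V=19.6831[hold]; j=2 S=155.5404 intr=0.0000 cont=6.7542 V=6.7542[hold]; j=3 S=190.1633 intr=0.0000 cont=1.2454 V=1.2454[hold]  S*(3)=104.0582
k=2: j=0 S=115.0583 intr=27.9017 cont=29.1505 V=29.1505[hold]; j=1 S=140.6700 intr=2.2900 cont=13.1555 V=13.1555[hold]; j=2 S=171.9828 intr=0.0000 cont=3.9810 V=3.9810[hold]  S*(2)=-
k=1: j=0 S=127.2213 intr=15.7387 cont=21.0509 V=21.0509[hold]; j=1 S=155.5404 intr=0.0000 cont=8.5275 V=8.5275[hold]  S*(1)=-
k=0: j=0 S=140.6700 intr=2.2900 cont=14.7181 V=14.7181[hold]  S*(0)=-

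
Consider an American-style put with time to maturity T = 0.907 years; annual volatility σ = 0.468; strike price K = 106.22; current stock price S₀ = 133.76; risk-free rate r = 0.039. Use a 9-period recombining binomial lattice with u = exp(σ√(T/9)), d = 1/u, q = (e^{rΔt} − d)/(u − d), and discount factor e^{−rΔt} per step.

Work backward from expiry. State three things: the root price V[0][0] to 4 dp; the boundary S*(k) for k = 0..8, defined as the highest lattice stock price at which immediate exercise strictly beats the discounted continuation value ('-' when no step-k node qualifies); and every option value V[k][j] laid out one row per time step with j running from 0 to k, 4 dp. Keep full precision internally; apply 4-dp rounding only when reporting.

price = 9.0632
boundary = - - - - - 63.6374 54.8517 63.6374 73.8304
tree:
9.0632
13.1139 4.6813
18.4938 7.3032 1.8352
25.3145 11.1421 3.1397 0.4151
33.4785 16.5413 5.2938 0.7956 0.0000
42.5826 23.7385 8.7592 1.5247 0.0000 0.0000
51.3683 32.6494 14.1305 2.9218 0.0000 0.0000 0.0000
58.9411 42.5826 21.9904 5.5994 0.0000 0.0000 0.0000 0.0000
65.4684 51.3683 32.3896 10.7306 0.0000 0.0000 0.0000 0.0000 0.0000
71.0945 58.9411 42.5826 20.5639 0.0000 0.0000 0.0000 0.0000 0.0000 0.0000

Δt=0.10078, u=1.16017, d=0.86194, q=0.47613, disc=e^(-rΔt)=0.99608
k=9 terminal: V=max(K-S,0) → 71.0945 58.9411 42.5826 20.5639 0.0000 0.0000 0.0000 0.0000 0.0000 0.0000
k=8: j=0 S=40.7516 intr=65.4684 cont=65.0517 V=65.4684[EX]; j=1 S=54.8517 intr=51.3683 cont=50.9516 V=51.3683[EX]; j=2 S=73.8304 intr=32.3896 cont=31.9729 V=32.3896[EX]; j=3 S=99.3758 intr=6.8442 cont=10.7306 V=10.7306[hold]; j=4 S=133.7600 intr=0.0000 cont=0.0000 V=0.0000[hold]; j=5 S=180.0411 intr=0.0000 cont=0.0000 V=0.0000[hold]; j=6 S=242.3355 intr=0.0000 cont=0.0000 V=0.0000[hold]; j=7 S=326.1839 intr=0.0000 cont=0.0000 V=0.0000[hold]; j=8 S=439.0438 intr=0.0000 cont=0.0000 V=0.0000[hold]  S*(8)=73.8304
k=7: j=0 S=47.2789 intr=58.9411 cont=58.5244 V=58.9411[EX]; j=1 S=63.6374 intr=42.5826 cont=42.1659 V=42.5826[EX]; j=2 S=85.6561 intr=20.5639 cont=21.9904 V=21.9904[hold]; j=3 S=115.2932 intr=0.0000 cont=5.5994 V=5.5994[hold]; j=4 S=155.1847 intr=0.0000 cont=0.0000 V=0.0000[hold]; j=5 S=208.8788 intr=0.0000 cont=0.0000 V=0.0000[hold]; j=6 S=281.1511 intr=0.0000 cont=0.0000 V=0.0000[hold]; j=7 S=378.4297 intr=0.0000 cont=0.0000 V=0.0000[hold]  S*(7)=63.6374
k=6: j=0 S=54.8517 intr=51.3683 cont=50.9516 V=51.3683[EX]; j=1 S=73.8304 intr=32.3896 cont=32.6494 V=32.6494[hold]; j=2 S=99.3758 intr=6.8442 cont=14.1305 V=14.1305[hold]; j=3 S=133.7600 intr=0.0000 cont=2.9218 V=2.9218[hold]; j=4 S=180.0411 intr=0.0000 cont=0.0000 V=0.0000[hold]; j=5 S=242.3355 intr=0.0000 cont=0.0000 V=0.0000[hold]; j=6 S=326.1839 intr=0.0000 cont=0.0000 V=0.0000[hold]  S*(6)=54.8517
k=5: j=0 S=63.6374 intr=42.5826 cont=42.2891 V=42.5826[EX]; j=1 S=85.6561 intr=20.5639 cont=23.7385 V=23.7385[hold]; j=2 S=115.2932 intr=0.0000 cont=8.7592 V=8.7592[hold]; j=3 S=155.1847 intr=0.0000 cont=1.5247 V=1.5247[hold]; j=4 S=208.8788 intr=0.0000 cont=0.0000 V=0.0000[hold]; j=5 S=281.1511 intr=0.0000 cont=0.0000 V=0.0000[hold]  S*(5)=63.6374
k=4: j=0 S=73.8304 intr=32.3896 cont=33.4785 V=33.4785[hold]; j=1 S=99.3758 intr=6.8442 cont=16.5413 V=16.5413[hold]; j=2 S=133.7600 intr=0.0000 cont=5.2938 V=5.2938[hold]; j=3 S=180.0411 intr=0.0000 cont=0.7956 V=0.7956[hold]; j=4 S=242.3355 intr=0.0000 cont=0.0000 V=0.0000[hold]  S*(4)=-
k=3: j=0 S=85.6561 intr=20.5639 cont=25.3145 V=25.3145[hold]; j=1 S=115.2932 intr=0.0000 cont=11.1421 V=11.1421[hold]; j=2 S=155.1847 intr=0.0000 cont=3.1397 V=3.1397[hold]; j=3 S=208.8788 intr=0.0000 cont=0.4151 V=0.4151[hold]  S*(3)=-
k=2: j=0 S=99.3758 intr=6.8442 cont=18.4938 V=18.4938[hold]; j=1 S=133.7600 intr=0.0000 cont=7.3032 V=7.3032[hold]; j=2 S=180.0411 intr=0.0000 cont=1.8352 V=1.8352[hold]  S*(2)=-
k=1: j=0 S=115.2932 intr=0.0000 cont=13.1139 V=13.1139[hold]; j=1 S=155.1847 intr=0.0000 cont=4.6813 V=4.6813[hold]  S*(1)=-
k=0: j=0 S=133.7600 intr=0.0000 cont=9.0632 V=9.0632[hold]  S*(0)=-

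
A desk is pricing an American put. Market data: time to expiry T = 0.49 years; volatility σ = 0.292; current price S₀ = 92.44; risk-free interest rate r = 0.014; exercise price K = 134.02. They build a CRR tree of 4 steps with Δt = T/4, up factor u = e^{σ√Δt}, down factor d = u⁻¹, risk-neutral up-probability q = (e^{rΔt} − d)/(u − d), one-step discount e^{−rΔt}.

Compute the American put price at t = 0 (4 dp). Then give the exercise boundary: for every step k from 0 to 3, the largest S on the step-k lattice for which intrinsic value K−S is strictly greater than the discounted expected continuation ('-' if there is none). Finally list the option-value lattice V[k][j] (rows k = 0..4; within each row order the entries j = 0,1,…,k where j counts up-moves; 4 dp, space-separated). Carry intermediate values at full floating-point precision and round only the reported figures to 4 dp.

price = 41.5800
boundary = 92.4400 83.4594 92.4400 102.3870
tree:
41.5800
50.5606 31.8108
58.6688 41.5800 21.4610
65.9893 50.5606 31.6330 10.6430
72.5985 58.6688 41.5800 20.6156 0.0000

Δt=0.12250, u=1.10760, d=0.90285, q=0.48286, disc=e^(-rΔt)=0.99829
k=4 terminal: V=max(K-S,0) → 72.5985 58.6688 41.5800 20.6156 0.0000
k=3: j=0 S=68.0307 intr=65.9893 cont=65.7596 V=65.9893[EX]; j=1 S=83.4594 intr=50.5606 cont=50.3310 V=50.5606[EX]; j=2 S=102.3870 intr=31.6330 cont=31.4033 V=31.6330[EX]; j=3 S=125.6072 intr=8.4128 cont=10.6430 V=10.6430[hold]  S*(3)=102.3870
k=2: j=0 S=75.3512 intr=58.6688 cont=58.4392 V=58.6688[EX]; j=1 S=92.4400 intr=41.5800 cont=41.3504 V=41.5800[EX]; j=2 S=113.4044 intr=20.6156 cont=21.4610 V=21.4610[hold]  S*(2)=92.4400
k=1: j=0 S=83.4594 intr=50.5606 cont=50.3310 V=50.5606[EX]; j=1 S=102.3870 intr=31.6330 cont=31.8108 V=31.8108[hold]  S*(1)=83.4594
k=0: j=0 S=92.4400 intr=41.5800 cont=41.4361 V=41.5800[EX]  S*(0)=92.4400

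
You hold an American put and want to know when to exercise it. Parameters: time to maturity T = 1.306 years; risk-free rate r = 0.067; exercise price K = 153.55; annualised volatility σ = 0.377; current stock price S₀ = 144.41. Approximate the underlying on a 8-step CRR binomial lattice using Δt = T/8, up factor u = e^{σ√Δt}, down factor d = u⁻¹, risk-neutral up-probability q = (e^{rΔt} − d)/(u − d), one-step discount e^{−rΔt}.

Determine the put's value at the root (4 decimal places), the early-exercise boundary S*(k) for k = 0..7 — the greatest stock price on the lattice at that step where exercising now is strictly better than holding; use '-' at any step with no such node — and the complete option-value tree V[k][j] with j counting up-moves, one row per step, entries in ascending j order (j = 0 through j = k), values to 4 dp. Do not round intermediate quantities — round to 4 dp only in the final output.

Δt=0.16325, u=1.16454, d=0.85871, q=0.49795, disc=e^(-rΔt)=0.98912
k=8 terminal: V=max(K-S,0) → 110.8557 95.6502 75.0294 47.0645 9.1400 0.0000 0.0000 0.0000 0.0000
k=7: j=0 S=49.7191 intr=103.8309 cont=102.1605 V=103.8309[EX]; j=1 S=67.4264 intr=86.1236 cont=84.4532 V=86.1236[EX]; j=2 S=91.4402 intr=62.1098 cont=60.4395 V=62.1098[EX]; j=3 S=124.0063 intr=29.5437 cont=27.8733 V=29.5437[EX]; j=4 S=168.1708 intr=0.0000 cont=4.5388 V=4.5388[hold]; j=5 S=228.0644 intr=0.0000 cont=0.0000 V=0.0000[hold]; j=6 S=309.2889 intr=0.0000 cont=0.0000 V=0.0000[hold]; j=7 S=419.4413 intr=0.0000 cont=0.0000 V=0.0000[hold]  S*(7)=124.0063
k=6: j=0 S=57.8998 intr=95.6502 cont=93.9799 V=95.6502[EX]; j=1 S=78.5206 intr=75.0294 cont=73.3591 V=75.0294[EX]; j=2 S=106.4855 intr=47.0645 cont=45.3942 V=47.0645[EX]; j=3 S=144.4100 intr=9.1400 cont=16.9065 V=16.9065[hold]; j=4 S=195.8412 intr=0.0000 cont=2.2539 V=2.2539[hold]; j=5 S=265.5895 intr=0.0000 cont=0.0000 V=0.0000[hold]; j=6 S=360.1785 intr=0.0000 cont=0.0000 V=0.0000[hold]  S*(6)=106.4855
k=5: j=0 S=67.4264 intr=86.1236 cont=84.4532 V=86.1236[EX]; j=1 S=91.4402 intr=62.1098 cont=60.4395 V=62.1098[EX]; j=2 S=124.0063 intr=29.5437 cont=31.6986 V=31.6986[hold]; j=3 S=168.1708 intr=0.0000 cont=9.5056 V=9.5056[hold]; j=4 S=228.0644 intr=0.0000 cont=1.1193 V=1.1193[hold]; j=5 S=309.2889 intr=0.0000 cont=0.0000 V=0.0000[hold]  S*(5)=91.4402
k=4: j=0 S=78.5206 intr=75.0294 cont=73.3591 V=75.0294[EX]; j=1 S=106.4855 intr=47.0645 cont=46.4556 V=47.0645[EX]; j=2 S=144.4100 intr=9.1400 cont=20.4229 V=20.4229[hold]; j=3 S=195.8412 intr=0.0000 cont=5.2716 V=5.2716[hold]; j=4 S=265.5895 intr=0.0000 cont=0.5558 V=0.5558[hold]  S*(4)=106.4855
k=3: j=0 S=91.4402 intr=62.1098 cont=60.4395 V=62.1098[EX]; j=1 S=124.0063 intr=29.5437 cont=33.4306 V=33.4306[hold]; j=2 S=168.1708 intr=0.0000 cont=12.7382 V=12.7382[hold]; j=3 S=228.0644 intr=0.0000 cont=2.8916 V=2.8916[hold]  S*(3)=91.4402
k=2: j=0 S=106.4855 intr=47.0645 cont=47.3086 V=47.3086[hold]; j=1 S=144.4100 intr=9.1400 cont=22.8752 V=22.8752[hold]; j=2 S=195.8412 intr=0.0000 cont=7.7498 V=7.7498[hold]  S*(2)=-
k=1: j=0 S=124.0063 intr=29.5437 cont=34.7596 V=34.7596[hold]; j=1 S=168.1708 intr=0.0000 cont=15.1765 V=15.1765[hold]  S*(1)=-
k=0: j=0 S=144.4100 intr=9.1400 cont=24.7361 V=24.7361[hold]  S*(0)=-

price = 24.7361
boundary = - - - 91.4402 106.4855 91.4402 106.4855 124.0063
tree:
24.7361
34.7596 15.1765
47.3086 22.8752 7.7498
62.1098 33.4306 12.7382 2.8916
75.0294 47.0645 20.4229 5.2716 0.5558
86.1236 62.1098 31.6986 9.5056 1.1193 0.0000
95.6502 75.0294 47.0645 16.9065 2.2539 0.0000 0.0000
103.8309 86.1236 62.1098 29.5437 4.5388 0.0000 0.0000 0.0000
110.8557 95.6502 75.0294 47.0645 9.1400 0.0000 0.0000 0.0000 0.0000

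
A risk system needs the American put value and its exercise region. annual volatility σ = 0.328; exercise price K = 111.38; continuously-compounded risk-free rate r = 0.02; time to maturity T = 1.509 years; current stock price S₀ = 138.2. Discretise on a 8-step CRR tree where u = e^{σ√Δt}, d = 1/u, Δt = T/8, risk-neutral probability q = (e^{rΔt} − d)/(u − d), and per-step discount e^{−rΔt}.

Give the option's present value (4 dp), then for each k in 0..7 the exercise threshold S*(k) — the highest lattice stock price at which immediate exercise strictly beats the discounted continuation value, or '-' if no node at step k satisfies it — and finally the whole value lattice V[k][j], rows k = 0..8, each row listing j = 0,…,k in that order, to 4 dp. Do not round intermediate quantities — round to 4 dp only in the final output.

Δt=0.18862, u=1.15310, d=0.86723, q=0.47767, disc=e^(-rΔt)=0.99623
k=8 terminal: V=max(K-S,0) → 67.1646 52.5895 33.2099 7.4420 0.0000 0.0000 0.0000 0.0000 0.0000
k=7: j=0 S=50.9848 intr=60.3952 cont=59.9759 V=60.3952[EX]; j=1 S=67.7913 intr=43.5887 cont=43.1693 V=43.5887[EX]; j=2 S=90.1379 intr=21.2421 cont=20.8227 V=21.2421[EX]; j=3 S=119.8509 intr=0.0000 cont=3.8726 V=3.8726[hold]; j=4 S=159.3584 intr=0.0000 cont=0.0000 V=0.0000[hold]; j=5 S=211.8890 intr=0.0000 cont=0.0000 V=0.0000[hold]; j=6 S=281.7359 intr=0.0000 cont=0.0000 V=0.0000[hold]; j=7 S=374.6069 intr=0.0000 cont=0.0000 V=0.0000[hold]  S*(7)=90.1379
k=6: j=0 S=58.7905 intr=52.5895 cont=52.1701 V=52.5895[EX]; j=1 S=78.1701 intr=33.2099 cont=32.7905 V=33.2099[EX]; j=2 S=103.9380 intr=7.4420 cont=12.8965 V=12.8965[hold]; j=3 S=138.2000 intr=0.0000 cont=2.0151 V=2.0151[hold]; j=4 S=183.7561 intr=0.0000 cont=0.0000 V=0.0000[hold]; j=5 S=244.3292 intr=0.0000 cont=0.0000 V=0.0000[hold]; j=6 S=324.8695 intr=0.0000 cont=0.0000 V=0.0000[hold]  S*(6)=78.1701
k=5: j=0 S=67.7913 intr=43.5887 cont=43.1693 V=43.5887[EX]; j=1 S=90.1379 intr=21.2421 cont=23.4183 V=23.4183[hold]; j=2 S=119.8509 intr=0.0000 cont=7.6698 V=7.6698[hold]; j=3 S=159.3584 intr=0.0000 cont=1.0486 V=1.0486[hold]; j=4 S=211.8890 intr=0.0000 cont=0.0000 V=0.0000[hold]; j=5 S=281.7359 intr=0.0000 cont=0.0000 V=0.0000[hold]  S*(5)=67.7913
k=4: j=0 S=78.1701 intr=33.2099 cont=33.8261 V=33.8261[hold]; j=1 S=103.9380 intr=7.4420 cont=15.8359 V=15.8359[hold]; j=2 S=138.2000 intr=0.0000 cont=4.4901 V=4.4901[hold]; j=3 S=183.7561 intr=0.0000 cont=0.5457 V=0.5457[hold]; j=4 S=244.3292 intr=0.0000 cont=0.0000 V=0.0000[hold]  S*(4)=-
k=3: j=0 S=90.1379 intr=21.2421 cont=25.1377 V=25.1377[hold]; j=1 S=119.8509 intr=0.0000 cont=10.3771 V=10.3771[hold]; j=2 S=159.3584 intr=0.0000 cont=2.5962 V=2.5962[hold]; j=3 S=211.8890 intr=0.0000 cont=0.2839 V=0.2839[hold]  S*(3)=-
k=2: j=0 S=103.9380 intr=7.4420 cont=18.0190 V=18.0190[hold]; j=1 S=138.2000 intr=0.0000 cont=6.6353 V=6.6353[hold]; j=2 S=183.7561 intr=0.0000 cont=1.4861 V=1.4861[hold]  S*(2)=-
k=1: j=0 S=119.8509 intr=0.0000 cont=12.5340 V=12.5340[hold]; j=1 S=159.3584 intr=0.0000 cont=4.1600 V=4.1600[hold]  S*(1)=-
k=0: j=0 S=138.2000 intr=0.0000 cont=8.5019 V=8.5019[hold]  S*(0)=-

price = 8.5019
boundary = - - - - - 67.7913 78.1701 90.1379
tree:
8.5019
12.5340 4.1600
18.0190 6.6353 1.4861
25.1377 10.3771 2.5962 0.2839
33.8261 15.8359 4.4901 0.5457 0.0000
43.5887 23.4183 7.6698 1.0486 0.0000 0.0000
52.5895 33.2099 12.8965 2.0151 0.0000 0.0000 0.0000
60.3952 43.5887 21.2421 3.8726 0.0000 0.0000 0.0000 0.0000
67.1646 52.5895 33.2099 7.4420 0.0000 0.0000 0.0000 0.0000 0.0000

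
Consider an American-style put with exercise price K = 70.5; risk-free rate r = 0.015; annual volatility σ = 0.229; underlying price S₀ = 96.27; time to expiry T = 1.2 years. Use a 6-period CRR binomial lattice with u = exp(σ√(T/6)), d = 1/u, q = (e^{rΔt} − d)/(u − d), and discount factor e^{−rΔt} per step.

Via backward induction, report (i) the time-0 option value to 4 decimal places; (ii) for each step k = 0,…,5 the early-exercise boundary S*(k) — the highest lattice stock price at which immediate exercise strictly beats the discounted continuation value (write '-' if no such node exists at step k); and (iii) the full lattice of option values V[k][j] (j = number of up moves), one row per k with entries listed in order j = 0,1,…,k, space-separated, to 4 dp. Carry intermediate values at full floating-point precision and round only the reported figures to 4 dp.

price = 0.9903
boundary = - - - - - 57.6908
tree:
0.9903
1.7278 0.2260
2.9671 0.4436 0.0000
4.9911 0.8708 0.0000 0.0000
8.1614 1.7095 0.0000 0.0000 0.0000
12.8092 3.3559 0.0000 0.0000 0.0000 0.0000
18.4250 6.5879 0.0000 0.0000 0.0000 0.0000 0.0000

Δt=0.20000, u=1.10784, d=0.90266, q=0.48906, disc=e^(-rΔt)=0.99700
k=6 terminal: V=max(K-S,0) → 18.4250 6.5879 0.0000 0.0000 0.0000 0.0000 0.0000
k=5: j=0 S=57.6908 intr=12.8092 cont=12.5980 V=12.8092[EX]; j=1 S=70.8044 intr=0.0000 cont=3.3559 V=3.3559[hold]; j=2 S=86.8989 intr=0.0000 cont=0.0000 V=0.0000[hold]; j=3 S=106.6517 intr=0.0000 cont=0.0000 V=0.0000[hold]; j=4 S=130.8946 intr=0.0000 cont=0.0000 V=0.0000[hold]; j=5 S=160.6481 intr=0.0000 cont=0.0000 V=0.0000[hold]  S*(5)=57.6908
k=4: j=0 S=63.9121 intr=6.5879 cont=8.1614 V=8.1614[hold]; j=1 S=78.4399 intr=0.0000 cont=1.7095 V=1.7095[hold]; j=2 S=96.2700 intr=0.0000 cont=0.0000 V=0.0000[hold]; j=3 S=118.1530 intr=0.0000 cont=0.0000 V=0.0000[hold]; j=4 S=145.0102 intr=0.0000 cont=0.0000 V=0.0000[hold]  S*(4)=-
k=3: j=0 S=70.8044 intr=0.0000 cont=4.9911 V=4.9911[hold]; j=1 S=86.8989 intr=0.0000 cont=0.8708 V=0.8708[hold]; j=2 S=106.6517 intr=0.0000 cont=0.0000 V=0.0000[hold]; j=3 S=130.8946 intr=0.0000 cont=0.0000 V=0.0000[hold]  S*(3)=-
k=2: j=0 S=78.4399 intr=0.0000 cont=2.9671 V=2.9671[hold]; j=1 S=96.2700 intr=0.0000 cont=0.4436 V=0.4436[hold]; j=2 S=118.1530 intr=0.0000 cont=0.0000 V=0.0000[hold]  S*(2)=-
k=1: j=0 S=86.8989 intr=0.0000 cont=1.7278 V=1.7278[hold]; j=1 S=106.6517 intr=0.0000 cont=0.2260 V=0.2260[hold]  S*(1)=-
k=0: j=0 S=96.2700 intr=0.0000 cont=0.9903 V=0.9903[hold]  S*(0)=-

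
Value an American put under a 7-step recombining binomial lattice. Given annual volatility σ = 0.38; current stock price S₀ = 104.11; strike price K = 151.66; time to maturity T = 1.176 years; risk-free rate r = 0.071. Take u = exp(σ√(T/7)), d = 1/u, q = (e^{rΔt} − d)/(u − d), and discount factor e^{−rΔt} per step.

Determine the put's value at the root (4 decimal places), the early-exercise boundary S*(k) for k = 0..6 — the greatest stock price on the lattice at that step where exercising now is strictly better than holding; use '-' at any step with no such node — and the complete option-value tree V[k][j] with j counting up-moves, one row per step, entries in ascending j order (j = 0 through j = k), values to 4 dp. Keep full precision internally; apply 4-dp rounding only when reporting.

Δt=0.16800  u=1.16854  d=0.85577  q=0.49951  discount=0.98814
step 7 (expiry): payoffs max(K−S,0) = 116.6661 103.8765 86.4125 62.5658 30.0035 0.0000 0.0000 0.0000
step 6: (k=6,j=0): S=40.8917, (K−S)⁺=110.7683, hold=108.9701 ⇒ V=110.7683 exercise | (k=6,j=1): S=55.8368, (K−S)⁺=95.8232, hold=94.0249 ⇒ V=95.8232 exercise | (k=6,j=2): S=76.2442, (K−S)⁺=75.4158, hold=73.6176 ⇒ V=75.4158 exercise | (k=6,j=3): S=104.1100, (K−S)⁺=47.5500, hold=45.7517 ⇒ V=47.5500 exercise | (k=6,j=4): S=142.1603, (K−S)⁺=9.4997, hold=14.8385 ⇒ V=14.8385 continue | (k=6,j=5): S=194.1173, (K−S)⁺=0.0000, hold=0.0000 ⇒ V=0.0000 continue | (k=6,j=6): S=265.0636, (K−S)⁺=0.0000, hold=0.0000 ⇒ V=0.0000 continue  boundary S*=104.1100
step 5: (k=5,j=0): S=47.7835, (K−S)⁺=103.8765, hold=102.0783 ⇒ V=103.8765 exercise | (k=5,j=1): S=65.2475, (K−S)⁺=86.4125, hold=84.6143 ⇒ V=86.4125 exercise | (k=5,j=2): S=89.0942, (K−S)⁺=62.5658, hold=60.7675 ⇒ V=62.5658 exercise | (k=5,j=3): S=121.6565, (K−S)⁺=30.0035, hold=30.8404 ⇒ V=30.8404 continue | (k=5,j=4): S=166.1198, (K−S)⁺=0.0000, hold=7.3385 ⇒ V=7.3385 continue | (k=5,j=5): S=226.8335, (K−S)⁺=0.0000, hold=0.0000 ⇒ V=0.0000 continue  boundary S*=89.0942
step 4: (k=4,j=0): S=55.8368, (K−S)⁺=95.8232, hold=94.0249 ⇒ V=95.8232 exercise | (k=4,j=1): S=76.2442, (K−S)⁺=75.4158, hold=73.6176 ⇒ V=75.4158 exercise | (k=4,j=2): S=104.1100, (K−S)⁺=47.5500, hold=46.1648 ⇒ V=47.5500 exercise | (k=4,j=3): S=142.1603, (K−S)⁺=9.4997, hold=18.8746 ⇒ V=18.8746 continue | (k=4,j=4): S=194.1173, (K−S)⁺=0.0000, hold=3.6294 ⇒ V=3.6294 continue  boundary S*=104.1100
step 3: (k=3,j=0): S=65.2475, (K−S)⁺=86.4125, hold=84.6143 ⇒ V=86.4125 exercise | (k=3,j=1): S=89.0942, (K−S)⁺=62.5658, hold=60.7675 ⇒ V=62.5658 exercise | (k=3,j=2): S=121.6565, (K−S)⁺=30.0035, hold=32.8325 ⇒ V=32.8325 continue | (k=3,j=3): S=166.1198, (K−S)⁺=0.0000, hold=11.1260 ⇒ V=11.1260 continue  boundary S*=89.0942
step 2: (k=2,j=0): S=76.2442, (K−S)⁺=75.4158, hold=73.6176 ⇒ V=75.4158 exercise | (k=2,j=1): S=104.1100, (K−S)⁺=47.5500, hold=47.1481 ⇒ V=47.5500 exercise | (k=2,j=2): S=142.1603, (K−S)⁺=9.4997, hold=21.7293 ⇒ V=21.7293 continue  boundary S*=104.1100
step 1: (k=1,j=0): S=89.0942, (K−S)⁺=62.5658, hold=60.7675 ⇒ V=62.5658 exercise | (k=1,j=1): S=121.6565, (K−S)⁺=30.0035, hold=34.2415 ⇒ V=34.2415 continue  boundary S*=89.0942
step 0: (k=0,j=0): S=104.1100, (K−S)⁺=47.5500, hold=47.8436 ⇒ V=47.8436 continue  boundary S*=-

price = 47.8436
boundary = - 89.0942 104.1100 89.0942 104.1100 89.0942 104.1100
tree:
47.8436
62.5658 34.2415
75.4158 47.5500 21.7293
86.4125 62.5658 32.8325 11.1260
95.8232 75.4158 47.5500 18.8746 3.6294
103.8765 86.4125 62.5658 30.8404 7.3385 0.0000
110.7683 95.8232 75.4158 47.5500 14.8385 0.0000 0.0000
116.6661 103.8765 86.4125 62.5658 30.0035 0.0000 0.0000 0.0000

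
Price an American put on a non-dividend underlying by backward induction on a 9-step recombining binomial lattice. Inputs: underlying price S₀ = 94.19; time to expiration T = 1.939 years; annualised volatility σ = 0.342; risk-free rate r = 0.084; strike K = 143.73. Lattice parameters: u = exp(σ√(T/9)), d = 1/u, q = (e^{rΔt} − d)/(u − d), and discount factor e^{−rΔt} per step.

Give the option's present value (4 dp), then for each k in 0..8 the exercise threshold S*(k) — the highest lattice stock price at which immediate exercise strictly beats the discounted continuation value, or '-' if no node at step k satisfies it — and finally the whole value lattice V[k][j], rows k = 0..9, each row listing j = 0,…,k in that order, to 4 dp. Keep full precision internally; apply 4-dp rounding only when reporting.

Δt=0.21544  u=1.17204  d=0.85322  q=0.51768  discount=0.98207
step 9 (expiry): payoffs max(K−S,0) = 121.1598 112.7260 101.1408 85.2265 63.3656 33.3359 0.0000 0.0000 0.0000 0.0000
step 8: (k=8,j=0): S=26.4531, (K−S)⁺=117.2769, hold=114.6992 ⇒ V=117.2769 exercise | (k=8,j=1): S=36.3378, (K−S)⁺=107.3922, hold=104.8145 ⇒ V=107.3922 exercise | (k=8,j=2): S=49.9161, (K−S)⁺=93.8139, hold=91.2362 ⇒ V=93.8139 exercise | (k=8,j=3): S=68.5682, (K−S)⁺=75.1618, hold=72.5841 ⇒ V=75.1618 exercise | (k=8,j=4): S=94.1900, (K−S)⁺=49.5400, hold=46.9623 ⇒ V=49.5400 exercise | (k=8,j=5): S=129.3859, (K−S)⁺=14.3441, hold=15.7903 ⇒ V=15.7903 continue | (k=8,j=6): S=177.7334, (K−S)⁺=0.0000, hold=0.0000 ⇒ V=0.0000 continue | (k=8,j=7): S=244.1469, (K−S)⁺=0.0000, hold=0.0000 ⇒ V=0.0000 continue | (k=8,j=8): S=335.3771, (K−S)⁺=0.0000, hold=0.0000 ⇒ V=0.0000 continue  boundary S*=94.1900
step 7: (k=7,j=0): S=31.0040, (K−S)⁺=112.7260, hold=110.1483 ⇒ V=112.7260 exercise | (k=7,j=1): S=42.5892, (K−S)⁺=101.1408, hold=98.5631 ⇒ V=101.1408 exercise | (k=7,j=2): S=58.5035, (K−S)⁺=85.2265, hold=82.6488 ⇒ V=85.2265 exercise | (k=7,j=3): S=80.3644, (K−S)⁺=63.3656, hold=60.7879 ⇒ V=63.3656 exercise | (k=7,j=4): S=110.3941, (K−S)⁺=33.3359, hold=31.4934 ⇒ V=33.3359 exercise | (k=7,j=5): S=151.6450, (K−S)⁺=0.0000, hold=7.4794 ⇒ V=7.4794 continue | (k=7,j=6): S=208.3100, (K−S)⁺=0.0000, hold=0.0000 ⇒ V=0.0000 continue | (k=7,j=7): S=286.1491, (K−S)⁺=0.0000, hold=0.0000 ⇒ V=0.0000 continue  boundary S*=110.3941
step 6: (k=6,j=0): S=36.3378, (K−S)⁺=107.3922, hold=104.8145 ⇒ V=107.3922 exercise | (k=6,j=1): S=49.9161, (K−S)⁺=93.8139, hold=91.2362 ⇒ V=93.8139 exercise | (k=6,j=2): S=68.5682, (K−S)⁺=75.1618, hold=72.5841 ⇒ V=75.1618 exercise | (k=6,j=3): S=94.1900, (K−S)⁺=49.5400, hold=46.9623 ⇒ V=49.5400 exercise | (k=6,j=4): S=129.3859, (K−S)⁺=14.3441, hold=19.5928 ⇒ V=19.5928 continue | (k=6,j=5): S=177.7334, (K−S)⁺=0.0000, hold=3.5428 ⇒ V=3.5428 continue | (k=6,j=6): S=244.1469, (K−S)⁺=0.0000, hold=0.0000 ⇒ V=0.0000 continue  boundary S*=94.1900
step 5: (k=5,j=0): S=42.5892, (K−S)⁺=101.1408, hold=98.5631 ⇒ V=101.1408 exercise | (k=5,j=1): S=58.5035, (K−S)⁺=85.2265, hold=82.6488 ⇒ V=85.2265 exercise | (k=5,j=2): S=80.3644, (K−S)⁺=63.3656, hold=60.7879 ⇒ V=63.3656 exercise | (k=5,j=3): S=110.3941, (K−S)⁺=33.3359, hold=33.4266 ⇒ V=33.4266 continue | (k=5,j=4): S=151.6450, (K−S)⁺=0.0000, hold=11.0817 ⇒ V=11.0817 continue | (k=5,j=5): S=208.3100, (K−S)⁺=0.0000, hold=1.6781 ⇒ V=1.6781 continue  boundary S*=80.3644
step 4: (k=4,j=0): S=49.9161, (K−S)⁺=93.8139, hold=91.2362 ⇒ V=93.8139 exercise | (k=4,j=1): S=68.5682, (K−S)⁺=75.1618, hold=72.5841 ⇒ V=75.1618 exercise | (k=4,j=2): S=94.1900, (K−S)⁺=49.5400, hold=47.0084 ⇒ V=49.5400 exercise | (k=4,j=3): S=129.3859, (K−S)⁺=14.3441, hold=21.4671 ⇒ V=21.4671 continue | (k=4,j=4): S=177.7334, (K−S)⁺=0.0000, hold=6.1022 ⇒ V=6.1022 continue  boundary S*=94.1900
step 3: (k=3,j=0): S=58.5035, (K−S)⁺=85.2265, hold=82.6488 ⇒ V=85.2265 exercise | (k=3,j=1): S=80.3644, (K−S)⁺=63.3656, hold=60.7879 ⇒ V=63.3656 exercise | (k=3,j=2): S=110.3941, (K−S)⁺=33.3359, hold=34.3794 ⇒ V=34.3794 continue | (k=3,j=3): S=151.6450, (K−S)⁺=0.0000, hold=13.2707 ⇒ V=13.2707 continue  boundary S*=80.3644
step 2: (k=2,j=0): S=68.5682, (K−S)⁺=75.1618, hold=72.5841 ⇒ V=75.1618 exercise | (k=2,j=1): S=94.1900, (K−S)⁺=49.5400, hold=47.4928 ⇒ V=49.5400 exercise | (k=2,j=2): S=129.3859, (K−S)⁺=14.3441, hold=23.0313 ⇒ V=23.0313 continue  boundary S*=94.1900
step 1: (k=1,j=0): S=80.3644, (K−S)⁺=63.3656, hold=60.7879 ⇒ V=63.3656 exercise | (k=1,j=1): S=110.3941, (K−S)⁺=33.3359, hold=35.1747 ⇒ V=35.1747 continue  boundary S*=80.3644
step 0: (k=0,j=0): S=94.1900, (K−S)⁺=49.5400, hold=47.8971 ⇒ V=49.5400 exercise  boundary S*=94.1900

price = 49.5400
boundary = 94.1900 80.3644 94.1900 80.3644 94.1900 80.3644 94.1900 110.3941 94.1900
tree:
49.5400
63.3656 35.1747
75.1618 49.5400 23.0313
85.2265 63.3656 34.3794 13.2707
93.8139 75.1618 49.5400 21.4671 6.1022
101.1408 85.2265 63.3656 33.4266 11.0817 1.6781
107.3922 93.8139 75.1618 49.5400 19.5928 3.5428 0.0000
112.7260 101.1408 85.2265 63.3656 33.3359 7.4794 0.0000 0.0000
117.2769 107.3922 93.8139 75.1618 49.5400 15.7903 0.0000 0.0000 0.0000
121.1598 112.7260 101.1408 85.2265 63.3656 33.3359 0.0000 0.0000 0.0000 0.0000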